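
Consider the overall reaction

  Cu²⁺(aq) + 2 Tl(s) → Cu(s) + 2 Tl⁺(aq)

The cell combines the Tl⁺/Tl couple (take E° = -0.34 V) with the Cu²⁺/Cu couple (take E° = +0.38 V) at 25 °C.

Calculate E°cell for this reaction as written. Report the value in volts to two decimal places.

The Cu²⁺/Cu couple has the higher reduction potential, so it is the cathode; Tl⁺/Tl is oxidised at the anode.
E°cell = E°(cathode) − E°(anode) = (+0.38) − (-0.34) = +0.72 V.

+0.72 V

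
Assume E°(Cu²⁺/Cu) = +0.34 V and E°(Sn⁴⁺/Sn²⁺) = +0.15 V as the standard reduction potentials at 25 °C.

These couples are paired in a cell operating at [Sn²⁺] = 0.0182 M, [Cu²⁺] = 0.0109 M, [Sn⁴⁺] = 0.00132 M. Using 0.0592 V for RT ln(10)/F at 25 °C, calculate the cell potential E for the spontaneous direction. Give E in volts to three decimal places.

Cu²⁺/Cu is the cathode (higher E°), Sn⁴⁺/Sn²⁺ the anode: E°cell = +0.34 − (+0.15) = +0.19 V, n = 2.
Overall: Cu²⁺(aq) + Sn²⁺(aq) → Cu(s) + Sn⁴⁺(aq)
Q = [Sn⁴⁺] / ([Cu²⁺]·[Sn²⁺]); log Q = 0.823.
E = E° − (0.0592/n) log Q = +0.19 − (0.0592/2)(0.823) = +0.166 V.

+0.166 V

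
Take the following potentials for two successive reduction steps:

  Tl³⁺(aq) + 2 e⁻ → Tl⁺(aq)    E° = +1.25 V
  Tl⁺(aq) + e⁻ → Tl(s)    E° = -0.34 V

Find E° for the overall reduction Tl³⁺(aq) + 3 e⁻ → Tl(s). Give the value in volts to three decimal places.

Adding the free-energy changes (−nFE°) of the two steps gives −n₃FE°₃ = −n₁FE°₁ − n₂FE°₂.
E°₃ = (2×+1.25 + 1×-0.34) / 3 = (+2.160) / 3 = +0.720 V.

+0.720 V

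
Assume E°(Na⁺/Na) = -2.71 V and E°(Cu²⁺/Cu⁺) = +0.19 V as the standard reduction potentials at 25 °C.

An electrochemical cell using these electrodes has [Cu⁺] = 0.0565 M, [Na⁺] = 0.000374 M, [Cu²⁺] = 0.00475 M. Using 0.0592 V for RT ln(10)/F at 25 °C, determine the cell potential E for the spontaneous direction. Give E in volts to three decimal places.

+3.039 V

Cu²⁺/Cu⁺ is the cathode (higher E°), Na⁺/Na the anode: E°cell = +0.19 − (-2.71) = +2.90 V, n = 1.
Overall: Cu²⁺(aq) + Na(s) → Cu⁺(aq) + Na⁺(aq)
Q = [Cu⁺]·[Na⁺] / ([Cu²⁺]); log Q = -2.352.
E = E° − (0.0592/n) log Q = +2.90 − (0.0592/1)(-2.352) = +3.039 V.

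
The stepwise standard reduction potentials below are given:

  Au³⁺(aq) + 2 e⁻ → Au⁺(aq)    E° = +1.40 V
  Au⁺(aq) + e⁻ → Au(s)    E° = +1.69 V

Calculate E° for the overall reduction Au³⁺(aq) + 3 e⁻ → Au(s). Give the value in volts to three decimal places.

+1.497 V

Standard free energies of sequential steps add: ΔG°₃ = ΔG°₁ + ΔG°₂, so n₃E°₃ = n₁E°₁ + n₂E°₂.
E°₃ = (2×+1.40 + 1×+1.69) / 3 = (+4.490) / 3 = +1.497 V.
E° values themselves are not directly additive — weighting by electron count is essential.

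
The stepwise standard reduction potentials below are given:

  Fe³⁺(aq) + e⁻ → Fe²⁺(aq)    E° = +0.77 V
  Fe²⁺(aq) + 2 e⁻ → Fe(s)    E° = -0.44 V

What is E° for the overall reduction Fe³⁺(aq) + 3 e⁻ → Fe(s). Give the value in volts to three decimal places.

-0.037 V

Adding the free-energy changes (−nFE°) of the two steps gives −n₃FE°₃ = −n₁FE°₁ − n₂FE°₂.
E°₃ = (1×+0.77 + 2×-0.44) / 3 = (-0.110) / 3 = -0.037 V.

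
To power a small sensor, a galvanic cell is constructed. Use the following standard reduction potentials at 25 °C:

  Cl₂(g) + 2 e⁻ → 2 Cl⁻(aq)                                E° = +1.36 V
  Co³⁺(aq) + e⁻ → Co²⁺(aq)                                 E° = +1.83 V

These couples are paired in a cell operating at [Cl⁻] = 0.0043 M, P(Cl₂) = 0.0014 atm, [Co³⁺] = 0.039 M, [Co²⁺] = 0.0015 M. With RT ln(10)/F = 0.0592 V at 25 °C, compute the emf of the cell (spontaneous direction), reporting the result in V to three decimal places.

Co³⁺/Co²⁺ is the cathode (higher E°), Cl₂/Cl⁻ the anode: E°cell = +1.83 − (+1.36) = +0.47 V, n = 2.
Overall: 2 Co³⁺(aq) + 2 Cl⁻(aq) → 2 Co²⁺(aq) + Cl₂(g)
Q = [Co²⁺]^2·P(Cl₂) / ([Co³⁺]^2·[Cl⁻]^2); log Q = -0.951.
E = E° − (0.0592/n) log Q = +0.47 − (0.0592/2)(-0.951) = +0.498 V.

+0.498 V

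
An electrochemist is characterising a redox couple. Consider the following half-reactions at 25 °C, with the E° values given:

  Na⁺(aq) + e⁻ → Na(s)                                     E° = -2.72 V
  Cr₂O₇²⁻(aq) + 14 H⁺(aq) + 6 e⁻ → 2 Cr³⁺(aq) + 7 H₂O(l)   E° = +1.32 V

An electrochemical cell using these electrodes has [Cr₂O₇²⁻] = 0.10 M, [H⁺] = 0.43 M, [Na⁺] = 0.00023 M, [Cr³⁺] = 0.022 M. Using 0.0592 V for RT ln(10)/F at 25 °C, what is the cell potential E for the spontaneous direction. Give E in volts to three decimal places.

Cr₂O₇²⁻/Cr³⁺ is the cathode (higher E°), Na⁺/Na the anode: E°cell = +1.32 − (-2.72) = +4.04 V, n = 6.
Overall: Cr₂O₇²⁻(aq) + 14 H⁺(aq) + 6 Na(s) → 2 Cr³⁺(aq) + 7 H₂O(l) + 6 Na⁺(aq)
Q = [Cr³⁺]^2·[Na⁺]^6 / ([Cr₂O₇²⁻]·[H⁺]^14); log Q = -19.013.
E = E° − (0.0592/n) log Q = +4.04 − (0.0592/6)(-19.013) = +4.228 V.

+4.228 V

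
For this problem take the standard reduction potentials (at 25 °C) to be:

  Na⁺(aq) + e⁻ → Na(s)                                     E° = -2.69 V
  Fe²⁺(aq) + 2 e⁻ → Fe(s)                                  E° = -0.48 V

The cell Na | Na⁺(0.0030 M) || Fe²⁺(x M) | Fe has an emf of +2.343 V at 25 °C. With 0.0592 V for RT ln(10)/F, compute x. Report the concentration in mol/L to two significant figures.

Fe²⁺/Fe is the cathode, Na⁺/Na the anode: E°cell = +2.21 V, n = 2.
Overall reaction: Fe²⁺(aq) + 2 Na(s) → Fe(s) + 2 Na⁺(aq); Q = [Na⁺]^2/[Fe²⁺]^1.
From E = E° − (0.0592/n) log Q: log Q = (E° − E)·n/0.0592 = (+2.21 − (+2.343))·2/0.0592 = -4.4932.
So 1·log[Fe²⁺] = 2·log(0.003) − log Q = -5.0458 − (-4.4932) = -0.5526; [Fe²⁺] = 10^(-0.5526) ≈ 0.28 M.

0.28 M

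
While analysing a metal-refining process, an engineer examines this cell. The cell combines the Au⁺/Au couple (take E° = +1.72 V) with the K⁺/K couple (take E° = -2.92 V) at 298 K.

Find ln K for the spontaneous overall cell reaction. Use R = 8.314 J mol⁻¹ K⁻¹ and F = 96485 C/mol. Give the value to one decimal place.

Cathode: Au⁺/Au; anode: K⁺/K. E°cell = (+1.72) − (-2.92) = +4.64 V, with n = 1.
ΔG° = −nFE° = −RT ln K, so ln K = nFE°/(RT) = (1)(96485)(+4.64) / ((8.314)(298)) = 180.697.

180.7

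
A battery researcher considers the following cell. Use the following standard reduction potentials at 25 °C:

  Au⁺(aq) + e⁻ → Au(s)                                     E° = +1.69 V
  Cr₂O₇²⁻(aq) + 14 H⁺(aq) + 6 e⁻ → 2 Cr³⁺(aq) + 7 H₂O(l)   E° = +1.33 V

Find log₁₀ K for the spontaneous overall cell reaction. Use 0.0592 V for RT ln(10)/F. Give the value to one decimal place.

Cathode: Au⁺/Au; anode: Cr₂O₇²⁻/Cr³⁺. E°cell = +0.36 V, n = 6.
log K = nE°cell / 0.0592 = (6)(+0.36) / 0.0592 = 36.5.

36.5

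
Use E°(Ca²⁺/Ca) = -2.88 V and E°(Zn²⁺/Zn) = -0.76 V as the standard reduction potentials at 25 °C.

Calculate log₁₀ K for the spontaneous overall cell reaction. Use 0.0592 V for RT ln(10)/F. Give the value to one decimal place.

71.6

Cathode: Zn²⁺/Zn; anode: Ca²⁺/Ca. E°cell = +2.12 V, n = 2.
log K = nE°cell / 0.0592 = (2)(+2.12) / 0.0592 = 71.6.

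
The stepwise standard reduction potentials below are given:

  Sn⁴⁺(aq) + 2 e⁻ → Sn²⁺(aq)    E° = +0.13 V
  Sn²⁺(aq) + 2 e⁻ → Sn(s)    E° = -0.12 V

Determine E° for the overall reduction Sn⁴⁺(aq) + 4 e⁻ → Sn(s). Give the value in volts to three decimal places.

+0.005 V

Since ΔG° = −nFE° is additive over sequential reductions, n₃E°₃ = n₁E°₁ + n₂E°₂.
E°₃ = (2×+0.13 + 2×-0.12) / 4 = (+0.020) / 4 = +0.005 V.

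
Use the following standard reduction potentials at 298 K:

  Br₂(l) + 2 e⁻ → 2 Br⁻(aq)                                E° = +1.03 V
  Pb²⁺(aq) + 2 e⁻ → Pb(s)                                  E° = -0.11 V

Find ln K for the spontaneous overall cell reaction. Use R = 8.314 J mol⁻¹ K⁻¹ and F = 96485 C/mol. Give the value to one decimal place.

88.8

Cathode: Br₂/Br⁻; anode: Pb²⁺/Pb. E°cell = (+1.03) − (-0.11) = +1.14 V, with n = 2.
ΔG° = −nFE° = −RT ln K, so ln K = nFE°/(RT) = (2)(96485)(+1.14) / ((8.314)(298)) = 88.791.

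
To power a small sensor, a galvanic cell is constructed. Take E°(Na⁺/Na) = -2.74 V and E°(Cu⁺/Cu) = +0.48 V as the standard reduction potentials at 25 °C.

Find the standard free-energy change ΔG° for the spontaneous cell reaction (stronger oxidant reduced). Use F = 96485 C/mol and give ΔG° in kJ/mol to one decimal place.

Cu⁺/Cu (E° = +0.48 V) is the cathode; Na⁺/Na (E° = -2.74 V) is the anode, so E°cell = +3.22 V.
Balancing electrons gives n = 1 (lcm of 1 and 1).
ΔG° = −nFE° = −(1)(96485)(+3.22) = -310,682 J = -310.7 kJ/mol.

-310.7 kJ/mol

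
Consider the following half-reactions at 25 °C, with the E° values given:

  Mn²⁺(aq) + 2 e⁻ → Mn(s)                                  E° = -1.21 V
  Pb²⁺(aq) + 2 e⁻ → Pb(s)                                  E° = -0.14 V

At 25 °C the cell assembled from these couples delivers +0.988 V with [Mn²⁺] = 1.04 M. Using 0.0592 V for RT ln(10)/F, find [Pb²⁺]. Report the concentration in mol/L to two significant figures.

Pb²⁺/Pb is the cathode, Mn²⁺/Mn the anode: E°cell = +1.07 V, n = 2.
Overall reaction: Pb²⁺(aq) + Mn(s) → Pb(s) + Mn²⁺(aq); Q = [Mn²⁺]^1/[Pb²⁺]^1.
From E = E° − (0.0592/n) log Q: log Q = (E° − E)·n/0.0592 = (+1.07 − (+0.988))·2/0.0592 = 2.7703.
So 1·log[Pb²⁺] = 1·log(1.04) − log Q = 0.0170 − (2.7703) = -2.7533; [Pb²⁺] = 10^(-2.7533) ≈ 0.0018 M.

0.0018 M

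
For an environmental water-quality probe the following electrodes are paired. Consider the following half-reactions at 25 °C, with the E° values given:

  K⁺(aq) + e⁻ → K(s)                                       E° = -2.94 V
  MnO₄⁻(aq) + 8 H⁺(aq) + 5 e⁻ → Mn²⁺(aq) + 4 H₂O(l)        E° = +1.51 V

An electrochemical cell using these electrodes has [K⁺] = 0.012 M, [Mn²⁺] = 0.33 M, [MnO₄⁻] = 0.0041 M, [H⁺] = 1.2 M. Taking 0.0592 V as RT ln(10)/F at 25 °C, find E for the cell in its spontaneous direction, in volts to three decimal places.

+4.549 V

MnO₄⁻/Mn²⁺ is the cathode (higher E°), K⁺/K the anode: E°cell = +1.51 − (-2.94) = +4.45 V, n = 5.
Overall: MnO₄⁻(aq) + 8 H⁺(aq) + 5 K(s) → Mn²⁺(aq) + 4 H₂O(l) + 5 K⁺(aq)
Q = [Mn²⁺]·[K⁺]^5 / ([MnO₄⁻]·[H⁺]^8); log Q = -8.332.
E = E° − (0.0592/n) log Q = +4.45 − (0.0592/5)(-8.332) = +4.549 V.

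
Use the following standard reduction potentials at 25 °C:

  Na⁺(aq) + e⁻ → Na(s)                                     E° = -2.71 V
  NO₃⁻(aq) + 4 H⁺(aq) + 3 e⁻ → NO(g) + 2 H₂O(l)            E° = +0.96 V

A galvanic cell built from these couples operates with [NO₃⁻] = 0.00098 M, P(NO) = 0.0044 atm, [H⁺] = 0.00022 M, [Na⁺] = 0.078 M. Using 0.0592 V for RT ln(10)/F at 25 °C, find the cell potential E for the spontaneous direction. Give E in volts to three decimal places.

+3.434 V

NO₃⁻/NO is the cathode (higher E°), Na⁺/Na the anode: E°cell = +0.96 − (-2.71) = +3.67 V, n = 3.
Overall: NO₃⁻(aq) + 4 H⁺(aq) + 3 Na(s) → NO(g) + 2 H₂O(l) + 3 Na⁺(aq)
Q = P(NO)·[Na⁺]^3 / ([NO₃⁻]·[H⁺]^4); log Q = 11.959.
E = E° − (0.0592/n) log Q = +3.67 − (0.0592/3)(11.959) = +3.434 V.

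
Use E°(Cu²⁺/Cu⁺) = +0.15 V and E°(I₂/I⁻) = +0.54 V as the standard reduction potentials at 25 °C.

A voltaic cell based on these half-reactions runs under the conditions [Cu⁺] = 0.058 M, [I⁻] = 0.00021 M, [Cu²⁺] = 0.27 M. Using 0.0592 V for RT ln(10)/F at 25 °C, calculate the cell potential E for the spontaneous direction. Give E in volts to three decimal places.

+0.568 V

I₂/I⁻ is the cathode (higher E°), Cu²⁺/Cu⁺ the anode: E°cell = +0.54 − (+0.15) = +0.39 V, n = 2.
Overall: I₂(s) + 2 Cu⁺(aq) → 2 I⁻(aq) + 2 Cu²⁺(aq)
Q = [I⁻]^2·[Cu²⁺]^2 / ([Cu⁺]^2); log Q = -6.020.
E = E° − (0.0592/n) log Q = +0.39 − (0.0592/2)(-6.020) = +0.568 V.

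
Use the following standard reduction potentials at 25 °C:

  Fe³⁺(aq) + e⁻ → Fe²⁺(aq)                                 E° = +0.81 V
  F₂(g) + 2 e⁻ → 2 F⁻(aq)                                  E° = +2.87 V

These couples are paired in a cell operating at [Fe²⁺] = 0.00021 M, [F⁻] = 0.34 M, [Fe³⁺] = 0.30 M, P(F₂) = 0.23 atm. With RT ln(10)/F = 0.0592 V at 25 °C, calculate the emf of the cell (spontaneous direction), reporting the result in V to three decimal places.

F₂/F⁻ is the cathode (higher E°), Fe³⁺/Fe²⁺ the anode: E°cell = +2.87 − (+0.81) = +2.06 V, n = 2.
Overall: F₂(g) + 2 Fe²⁺(aq) → 2 F⁻(aq) + 2 Fe³⁺(aq)
Q = [F⁻]^2·[Fe³⁺]^2 / (P(F₂)·[Fe²⁺]^2); log Q = 6.011.
E = E° − (0.0592/n) log Q = +2.06 − (0.0592/2)(6.011) = +1.882 V.

+1.882 V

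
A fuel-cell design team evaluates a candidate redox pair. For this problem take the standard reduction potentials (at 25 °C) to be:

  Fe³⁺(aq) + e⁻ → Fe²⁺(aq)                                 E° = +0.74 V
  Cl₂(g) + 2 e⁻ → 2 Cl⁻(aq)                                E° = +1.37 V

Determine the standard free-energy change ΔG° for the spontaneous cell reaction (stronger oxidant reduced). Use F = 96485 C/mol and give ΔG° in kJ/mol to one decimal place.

-121.6 kJ/mol

Cl₂/Cl⁻ (E° = +1.37 V) is the cathode; Fe³⁺/Fe²⁺ (E° = +0.74 V) is the anode, so E°cell = +0.63 V.
Balancing electrons gives n = 2 (lcm of 2 and 1).
ΔG° = −nFE° = −(2)(96485)(+0.63) = -121,571 J = -121.6 kJ/mol.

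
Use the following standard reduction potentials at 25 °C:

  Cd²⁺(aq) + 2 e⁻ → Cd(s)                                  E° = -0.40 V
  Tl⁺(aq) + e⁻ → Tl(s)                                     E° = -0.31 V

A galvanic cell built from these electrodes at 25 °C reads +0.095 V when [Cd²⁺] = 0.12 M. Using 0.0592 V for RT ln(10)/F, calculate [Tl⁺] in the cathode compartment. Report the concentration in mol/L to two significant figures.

0.42 M

Tl⁺/Tl is the cathode, Cd²⁺/Cd the anode: E°cell = +0.09 V, n = 2.
Overall reaction: 2 Tl⁺(aq) + Cd(s) → 2 Tl(s) + Cd²⁺(aq); Q = [Cd²⁺]^1/[Tl⁺]^2.
From E = E° − (0.0592/n) log Q: log Q = (E° − E)·n/0.0592 = (+0.09 − (+0.095))·2/0.0592 = -0.1689.
So 2·log[Tl⁺] = 1·log(0.12) − log Q = -0.9208 − (-0.1689) = -0.7519; log[Tl⁺] = -0.7519 / 2 = -0.3760; [Tl⁺] = 10^(-0.3760) ≈ 0.42 M.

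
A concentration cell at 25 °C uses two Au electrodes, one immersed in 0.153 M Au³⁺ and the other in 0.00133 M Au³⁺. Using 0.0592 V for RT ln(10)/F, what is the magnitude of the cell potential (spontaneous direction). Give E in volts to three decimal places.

For a concentration cell E°cell = 0. The 0.153 M side is the cathode (reduction is favoured where [Au³⁺] is higher).
With n = 3, E = −(0.0592/3) log([Au³⁺]ₐₙ/[Au³⁺]꜀ₐₜ) = −(0.0592/3) log(0.00133/0.153) = −(0.0592/3)(-2.061) = +0.041 V.

+0.041 V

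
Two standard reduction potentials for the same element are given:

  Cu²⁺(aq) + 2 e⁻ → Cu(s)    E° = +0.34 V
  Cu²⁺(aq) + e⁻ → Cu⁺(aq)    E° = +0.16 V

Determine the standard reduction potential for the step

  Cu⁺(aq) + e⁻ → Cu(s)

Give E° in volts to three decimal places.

+0.520 V

Sequential free energies add, so n₃E°₃ = n₁E°₁ + n₂E°₂.
With n₃ = 2, and the known step contributing 1×(+0.16) V, the unknown satisfies 1·E° = 2×(+0.34) − 1×(+0.16) = +0.520.
E° = +0.520 / 1 = +0.520 V.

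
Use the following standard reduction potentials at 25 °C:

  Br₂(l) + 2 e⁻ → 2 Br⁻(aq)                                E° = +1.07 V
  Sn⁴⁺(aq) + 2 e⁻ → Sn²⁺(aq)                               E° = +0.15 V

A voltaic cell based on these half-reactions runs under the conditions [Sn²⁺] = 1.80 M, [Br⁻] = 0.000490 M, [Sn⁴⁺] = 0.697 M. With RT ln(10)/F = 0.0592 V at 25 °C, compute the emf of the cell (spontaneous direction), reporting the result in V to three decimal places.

Br₂/Br⁻ is the cathode (higher E°), Sn⁴⁺/Sn²⁺ the anode: E°cell = +1.07 − (+0.15) = +0.92 V, n = 2.
Overall: Br₂(l) + Sn²⁺(aq) → 2 Br⁻(aq) + Sn⁴⁺(aq)
Q = [Br⁻]^2·[Sn⁴⁺] / ([Sn²⁺]); log Q = -7.032.
E = E° − (0.0592/n) log Q = +0.92 − (0.0592/2)(-7.032) = +1.128 V.

+1.128 V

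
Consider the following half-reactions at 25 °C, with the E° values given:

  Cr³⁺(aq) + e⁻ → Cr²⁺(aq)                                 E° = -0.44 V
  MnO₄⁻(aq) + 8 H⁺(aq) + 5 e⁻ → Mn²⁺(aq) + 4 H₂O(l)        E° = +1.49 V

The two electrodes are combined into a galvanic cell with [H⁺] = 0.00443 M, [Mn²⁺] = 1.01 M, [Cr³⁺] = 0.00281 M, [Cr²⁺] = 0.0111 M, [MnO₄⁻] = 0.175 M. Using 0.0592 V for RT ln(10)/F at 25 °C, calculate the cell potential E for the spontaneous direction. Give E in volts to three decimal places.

MnO₄⁻/Mn²⁺ is the cathode (higher E°), Cr³⁺/Cr²⁺ the anode: E°cell = +1.49 − (-0.44) = +1.93 V, n = 5.
Overall: MnO₄⁻(aq) + 8 H⁺(aq) + 5 Cr²⁺(aq) → Mn²⁺(aq) + 4 H₂O(l) + 5 Cr³⁺(aq)
Q = [Mn²⁺]·[Cr³⁺]^5 / ([MnO₄⁻]·[H⁺]^8·[Cr²⁺]^5); log Q = 16.607.
E = E° − (0.0592/n) log Q = +1.93 − (0.0592/5)(16.607) = +1.733 V.

+1.733 V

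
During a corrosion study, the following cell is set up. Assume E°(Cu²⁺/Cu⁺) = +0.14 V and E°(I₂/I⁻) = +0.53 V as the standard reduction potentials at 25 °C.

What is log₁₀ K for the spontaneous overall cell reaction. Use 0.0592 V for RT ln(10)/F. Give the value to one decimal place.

13.2

Cathode: I₂/I⁻; anode: Cu²⁺/Cu⁺. E°cell = +0.39 V, n = 2.
log K = nE°cell / 0.0592 = (2)(+0.39) / 0.0592 = 13.2.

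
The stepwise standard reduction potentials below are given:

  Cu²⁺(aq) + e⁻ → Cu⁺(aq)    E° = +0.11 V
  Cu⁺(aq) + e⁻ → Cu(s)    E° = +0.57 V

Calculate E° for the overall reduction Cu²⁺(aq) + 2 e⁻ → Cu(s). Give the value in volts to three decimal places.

Standard free energies of sequential steps add: ΔG°₃ = ΔG°₁ + ΔG°₂, so n₃E°₃ = n₁E°₁ + n₂E°₂.
E°₃ = (1×+0.11 + 1×+0.57) / 2 = (+0.680) / 2 = +0.340 V.

+0.340 V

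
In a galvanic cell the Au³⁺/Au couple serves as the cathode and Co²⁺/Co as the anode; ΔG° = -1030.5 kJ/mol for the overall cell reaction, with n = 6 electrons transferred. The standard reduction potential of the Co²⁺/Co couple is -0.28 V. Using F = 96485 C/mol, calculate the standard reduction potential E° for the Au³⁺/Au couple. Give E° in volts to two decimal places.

E°cell = −ΔG°/(nF) = −(-1030.5×10³)/((6)(96485)) = +1.780 V.
Since Au³⁺/Au is the cathode and Co²⁺/Co the anode, E°cell = E°(Au³⁺/Au) − E°(Co²⁺/Co).
So E°(Au³⁺/Au) = E°cell + E°(Co²⁺/Co) = +1.780 + (-0.28) = +1.50 V.

+1.50 V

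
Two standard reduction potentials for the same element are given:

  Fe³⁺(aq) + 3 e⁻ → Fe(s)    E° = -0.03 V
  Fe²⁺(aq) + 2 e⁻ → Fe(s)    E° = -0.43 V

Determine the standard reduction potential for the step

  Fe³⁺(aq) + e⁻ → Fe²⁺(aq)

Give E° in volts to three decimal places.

Sequential free energies add, so n₃E°₃ = n₁E°₁ + n₂E°₂.
With n₃ = 3, and the known step contributing 2×(-0.43) V, the unknown satisfies 1·E° = 3×(-0.03) − 2×(-0.43) = +0.770.
E° = +0.770 / 1 = +0.770 V.

+0.770 V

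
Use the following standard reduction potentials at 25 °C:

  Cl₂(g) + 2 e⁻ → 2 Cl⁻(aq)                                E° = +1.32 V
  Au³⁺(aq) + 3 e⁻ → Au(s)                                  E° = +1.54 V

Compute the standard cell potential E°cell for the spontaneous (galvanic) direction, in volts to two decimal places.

+0.22 V

The Au³⁺/Au couple has the higher reduction potential, so it is the cathode; Cl₂/Cl⁻ is oxidised at the anode.
E°cell = E°(cathode) − E°(anode) = (+1.54) − (+1.32) = +0.22 V.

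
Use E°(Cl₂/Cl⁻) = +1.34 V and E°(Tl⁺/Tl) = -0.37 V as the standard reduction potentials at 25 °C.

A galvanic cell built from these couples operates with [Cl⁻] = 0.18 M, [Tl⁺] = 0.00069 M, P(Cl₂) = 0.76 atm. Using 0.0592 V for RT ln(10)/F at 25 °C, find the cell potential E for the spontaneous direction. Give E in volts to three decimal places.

+1.938 V

Cl₂/Cl⁻ is the cathode (higher E°), Tl⁺/Tl the anode: E°cell = +1.34 − (-0.37) = +1.71 V, n = 2.
Overall: Cl₂(g) + 2 Tl(s) → 2 Cl⁻(aq) + 2 Tl⁺(aq)
Q = [Cl⁻]^2·[Tl⁺]^2 / (P(Cl₂)); log Q = -7.693.
E = E° − (0.0592/n) log Q = +1.71 − (0.0592/2)(-7.693) = +1.938 V.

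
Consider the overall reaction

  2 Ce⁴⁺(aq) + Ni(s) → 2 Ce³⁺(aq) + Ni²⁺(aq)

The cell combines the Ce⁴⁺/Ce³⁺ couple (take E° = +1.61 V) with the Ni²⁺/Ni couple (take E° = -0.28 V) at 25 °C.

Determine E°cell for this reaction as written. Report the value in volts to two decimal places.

The Ce⁴⁺/Ce³⁺ couple has the higher reduction potential, so it is the cathode; Ni²⁺/Ni is oxidised at the anode.
E°cell = E°(cathode) − E°(anode) = (+1.61) − (-0.28) = +1.89 V.

+1.89 V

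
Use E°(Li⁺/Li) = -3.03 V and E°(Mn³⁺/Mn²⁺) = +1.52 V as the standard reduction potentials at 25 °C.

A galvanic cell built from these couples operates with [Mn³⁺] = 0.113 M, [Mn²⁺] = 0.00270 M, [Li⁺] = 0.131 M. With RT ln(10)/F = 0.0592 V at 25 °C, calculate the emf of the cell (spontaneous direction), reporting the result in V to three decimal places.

Mn³⁺/Mn²⁺ is the cathode (higher E°), Li⁺/Li the anode: E°cell = +1.52 − (-3.03) = +4.55 V, n = 1.
Overall: Mn³⁺(aq) + Li(s) → Mn²⁺(aq) + Li⁺(aq)
Q = [Mn²⁺]·[Li⁺] / ([Mn³⁺]); log Q = -2.504.
E = E° − (0.0592/n) log Q = +4.55 − (0.0592/1)(-2.504) = +4.698 V.

+4.698 V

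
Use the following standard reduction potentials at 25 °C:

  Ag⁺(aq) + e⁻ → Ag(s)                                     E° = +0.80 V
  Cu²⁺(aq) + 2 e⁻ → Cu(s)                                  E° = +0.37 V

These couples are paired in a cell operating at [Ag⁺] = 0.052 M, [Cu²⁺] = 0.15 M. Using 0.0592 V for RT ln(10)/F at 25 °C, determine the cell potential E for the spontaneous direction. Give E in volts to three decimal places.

Ag⁺/Ag is the cathode (higher E°), Cu²⁺/Cu the anode: E°cell = +0.80 − (+0.37) = +0.43 V, n = 2.
Overall: 2 Ag⁺(aq) + Cu(s) → 2 Ag(s) + Cu²⁺(aq)
Q = [Cu²⁺] / ([Ag⁺]^2); log Q = 1.744.
E = E° − (0.0592/n) log Q = +0.43 − (0.0592/2)(1.744) = +0.378 V.

+0.378 V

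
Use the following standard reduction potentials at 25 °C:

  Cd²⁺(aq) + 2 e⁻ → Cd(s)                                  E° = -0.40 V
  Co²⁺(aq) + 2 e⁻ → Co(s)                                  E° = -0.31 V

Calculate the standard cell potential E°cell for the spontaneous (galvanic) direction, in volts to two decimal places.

+0.09 V

The Co²⁺/Co couple has the higher reduction potential, so it is the cathode; Cd²⁺/Cd is oxidised at the anode.
E°cell = E°(cathode) − E°(anode) = (-0.31) − (-0.40) = +0.09 V.
Since E°cell > 0, the reaction is spontaneous under standard conditions.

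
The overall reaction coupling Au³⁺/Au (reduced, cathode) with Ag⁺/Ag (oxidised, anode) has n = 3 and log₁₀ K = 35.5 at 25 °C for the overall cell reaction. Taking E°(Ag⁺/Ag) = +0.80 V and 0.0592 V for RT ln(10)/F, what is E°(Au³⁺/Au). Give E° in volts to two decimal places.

E°cell = (0.0592/n)·log K = (0.0592/3)(35.5) = +0.701 V.
Since Au³⁺/Au is the cathode and Ag⁺/Ag the anode, E°cell = E°(Au³⁺/Au) − E°(Ag⁺/Ag).
So E°(Au³⁺/Au) = E°cell + E°(Ag⁺/Ag) = +0.701 + (+0.80) = +1.50 V.

+1.50 V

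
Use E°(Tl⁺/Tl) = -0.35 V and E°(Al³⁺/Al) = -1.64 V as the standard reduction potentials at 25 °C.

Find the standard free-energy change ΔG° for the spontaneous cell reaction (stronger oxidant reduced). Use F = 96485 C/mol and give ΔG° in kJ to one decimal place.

-373.4 kJ

Tl⁺/Tl (E° = -0.35 V) is the cathode; Al³⁺/Al (E° = -1.64 V) is the anode, so E°cell = +1.29 V.
Balancing electrons gives n = 3 (lcm of 1 and 3).
ΔG° = −nFE° = −(3)(96485)(+1.29) = -373,397 J = -373.4 kJ.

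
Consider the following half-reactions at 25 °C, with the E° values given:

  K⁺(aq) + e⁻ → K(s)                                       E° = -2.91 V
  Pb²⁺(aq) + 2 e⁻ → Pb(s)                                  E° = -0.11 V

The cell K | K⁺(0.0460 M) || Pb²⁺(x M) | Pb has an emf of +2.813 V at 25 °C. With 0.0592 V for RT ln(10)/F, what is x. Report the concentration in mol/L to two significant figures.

Pb²⁺/Pb is the cathode, K⁺/K the anode: E°cell = +2.80 V, n = 2.
Overall reaction: Pb²⁺(aq) + 2 K(s) → Pb(s) + 2 K⁺(aq); Q = [K⁺]^2/[Pb²⁺]^1.
From E = E° − (0.0592/n) log Q: log Q = (E° − E)·n/0.0592 = (+2.80 − (+2.813))·2/0.0592 = -0.4392.
So 1·log[Pb²⁺] = 2·log(0.046) − log Q = -2.6745 − (-0.4392) = -2.2353; [Pb²⁺] = 10^(-2.2353) ≈ 0.0058 M.

0.0058 M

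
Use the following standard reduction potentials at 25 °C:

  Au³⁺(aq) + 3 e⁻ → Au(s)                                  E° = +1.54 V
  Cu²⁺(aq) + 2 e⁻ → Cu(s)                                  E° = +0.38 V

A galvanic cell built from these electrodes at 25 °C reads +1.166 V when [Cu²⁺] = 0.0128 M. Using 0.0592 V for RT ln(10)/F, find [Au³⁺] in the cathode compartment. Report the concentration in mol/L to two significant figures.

Au³⁺/Au is the cathode, Cu²⁺/Cu the anode: E°cell = +1.16 V, n = 6.
Overall reaction: 2 Au³⁺(aq) + 3 Cu(s) → 2 Au(s) + 3 Cu²⁺(aq); Q = [Cu²⁺]^3/[Au³⁺]^2.
From E = E° − (0.0592/n) log Q: log Q = (E° − E)·n/0.0592 = (+1.16 − (+1.166))·6/0.0592 = -0.6081.
So 2·log[Au³⁺] = 3·log(0.0128) − log Q = -5.6784 − (-0.6081) = -5.0703; log[Au³⁺] = -5.0703 / 2 = -2.5351; [Au³⁺] = 10^(-2.5351) ≈ 0.0029 M.

0.0029 M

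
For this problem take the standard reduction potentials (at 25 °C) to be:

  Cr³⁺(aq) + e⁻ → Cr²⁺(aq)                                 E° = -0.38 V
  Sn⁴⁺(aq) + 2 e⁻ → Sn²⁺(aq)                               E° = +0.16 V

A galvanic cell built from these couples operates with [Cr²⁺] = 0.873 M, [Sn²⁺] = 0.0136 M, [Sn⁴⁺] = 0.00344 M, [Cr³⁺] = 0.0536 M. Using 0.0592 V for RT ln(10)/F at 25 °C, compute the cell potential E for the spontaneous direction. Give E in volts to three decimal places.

Sn⁴⁺/Sn²⁺ is the cathode (higher E°), Cr³⁺/Cr²⁺ the anode: E°cell = +0.16 − (-0.38) = +0.54 V, n = 2.
Overall: Sn⁴⁺(aq) + 2 Cr²⁺(aq) → Sn²⁺(aq) + 2 Cr³⁺(aq)
Q = [Sn²⁺]·[Cr³⁺]^2 / ([Sn⁴⁺]·[Cr²⁺]^2); log Q = -1.827.
E = E° − (0.0592/n) log Q = +0.54 − (0.0592/2)(-1.827) = +0.594 V.

+0.594 V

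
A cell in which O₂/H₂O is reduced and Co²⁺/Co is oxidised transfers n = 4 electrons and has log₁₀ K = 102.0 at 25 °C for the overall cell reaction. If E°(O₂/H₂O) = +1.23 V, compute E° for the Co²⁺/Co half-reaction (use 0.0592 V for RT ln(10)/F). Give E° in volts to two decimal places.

E°cell = (0.0592/n)·log K = (0.0592/4)(102.0) = +1.510 V.
Since O₂/H₂O is the cathode and Co²⁺/Co the anode, E°cell = E°(O₂/H₂O) − E°(Co²⁺/Co).
So E°(Co²⁺/Co) = E°(O₂/H₂O) − E°cell = (+1.23) − (+1.510) = -0.28 V.

-0.28 V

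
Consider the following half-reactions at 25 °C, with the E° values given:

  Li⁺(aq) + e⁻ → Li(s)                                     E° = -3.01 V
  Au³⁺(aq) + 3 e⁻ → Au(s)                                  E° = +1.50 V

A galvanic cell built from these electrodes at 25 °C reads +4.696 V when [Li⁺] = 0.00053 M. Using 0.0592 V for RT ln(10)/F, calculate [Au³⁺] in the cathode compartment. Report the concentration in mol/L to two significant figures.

0.40 M

Au³⁺/Au is the cathode, Li⁺/Li the anode: E°cell = +4.51 V, n = 3.
Overall reaction: Au³⁺(aq) + 3 Li(s) → Au(s) + 3 Li⁺(aq); Q = [Li⁺]^3/[Au³⁺]^1.
From E = E° − (0.0592/n) log Q: log Q = (E° − E)·n/0.0592 = (+4.51 − (+4.696))·3/0.0592 = -9.4257.
So 1·log[Au³⁺] = 3·log(0.00053) − log Q = -9.8272 − (-9.4257) = -0.4015; [Au³⁺] = 10^(-0.4015) ≈ 0.40 M.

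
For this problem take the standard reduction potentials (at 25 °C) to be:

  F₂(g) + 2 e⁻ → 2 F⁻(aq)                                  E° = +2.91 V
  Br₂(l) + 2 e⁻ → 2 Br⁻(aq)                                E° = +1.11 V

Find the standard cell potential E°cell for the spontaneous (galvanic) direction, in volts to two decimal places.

+1.80 V

The F₂/F⁻ couple has the higher reduction potential, so it is the cathode; Br₂/Br⁻ is oxidised at the anode.
E°cell = E°(cathode) − E°(anode) = (+2.91) − (+1.11) = +1.80 V.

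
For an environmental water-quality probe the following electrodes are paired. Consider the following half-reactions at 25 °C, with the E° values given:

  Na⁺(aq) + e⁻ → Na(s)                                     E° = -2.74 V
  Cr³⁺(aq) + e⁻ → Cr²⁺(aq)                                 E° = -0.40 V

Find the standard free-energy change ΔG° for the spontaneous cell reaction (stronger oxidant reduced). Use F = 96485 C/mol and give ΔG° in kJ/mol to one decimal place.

Cr³⁺/Cr²⁺ (E° = -0.40 V) is the cathode; Na⁺/Na (E° = -2.74 V) is the anode, so E°cell = +2.34 V.
Balancing electrons gives n = 1 (lcm of 1 and 1).
ΔG° = −nFE° = −(1)(96485)(+2.34) = -225,775 J = -225.8 kJ/mol.

-225.8 kJ/mol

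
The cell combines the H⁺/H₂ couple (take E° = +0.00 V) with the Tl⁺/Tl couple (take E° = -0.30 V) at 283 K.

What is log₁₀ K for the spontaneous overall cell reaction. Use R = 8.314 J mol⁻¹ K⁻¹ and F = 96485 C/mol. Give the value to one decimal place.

Cathode: H⁺/H₂; anode: Tl⁺/Tl. E°cell = (+0.00) − (-0.30) = +0.30 V, with n = 2.
ΔG° = −nFE° = −RT ln K, so ln K = nFE°/(RT) = (2)(96485)(+0.30) / ((8.314)(283)) = 24.605.
log₁₀ K = 24.605 / ln 10 = 10.7.

10.7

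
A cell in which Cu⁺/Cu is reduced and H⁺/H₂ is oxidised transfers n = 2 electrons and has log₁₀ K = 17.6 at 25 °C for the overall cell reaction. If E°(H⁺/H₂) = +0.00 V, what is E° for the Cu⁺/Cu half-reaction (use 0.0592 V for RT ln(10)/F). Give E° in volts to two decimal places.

+0.52 V

E°cell = (0.0592/n)·log K = (0.0592/2)(17.6) = +0.521 V.
Since Cu⁺/Cu is the cathode and H⁺/H₂ the anode, E°cell = E°(Cu⁺/Cu) − E°(H⁺/H₂).
So E°(Cu⁺/Cu) = E°cell + E°(H⁺/H₂) = +0.521 + (+0.00) = +0.52 V.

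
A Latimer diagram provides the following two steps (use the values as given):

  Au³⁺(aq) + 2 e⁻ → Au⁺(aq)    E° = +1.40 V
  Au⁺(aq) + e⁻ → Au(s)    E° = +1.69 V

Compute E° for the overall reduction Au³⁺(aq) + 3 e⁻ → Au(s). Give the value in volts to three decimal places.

+1.497 V

Adding the free-energy changes (−nFE°) of the two steps gives −n₃FE°₃ = −n₁FE°₁ − n₂FE°₂.
E°₃ = (2×+1.40 + 1×+1.69) / 3 = (+4.490) / 3 = +1.497 V.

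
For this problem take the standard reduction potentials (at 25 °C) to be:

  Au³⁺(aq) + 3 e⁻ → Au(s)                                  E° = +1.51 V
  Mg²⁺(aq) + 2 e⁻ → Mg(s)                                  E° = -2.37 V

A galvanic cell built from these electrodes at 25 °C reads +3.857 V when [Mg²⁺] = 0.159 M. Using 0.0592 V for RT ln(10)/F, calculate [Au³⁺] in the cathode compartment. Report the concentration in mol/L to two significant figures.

Au³⁺/Au is the cathode, Mg²⁺/Mg the anode: E°cell = +3.88 V, n = 6.
Overall reaction: 2 Au³⁺(aq) + 3 Mg(s) → 2 Au(s) + 3 Mg²⁺(aq); Q = [Mg²⁺]^3/[Au³⁺]^2.
From E = E° − (0.0592/n) log Q: log Q = (E° − E)·n/0.0592 = (+3.88 − (+3.857))·6/0.0592 = 2.3311.
So 2·log[Au³⁺] = 3·log(0.159) − log Q = -2.3958 − (2.3311) = -4.7269; log[Au³⁺] = -4.7269 / 2 = -2.3634; [Au³⁺] = 10^(-2.3634) ≈ 0.0043 M.

0.0043 M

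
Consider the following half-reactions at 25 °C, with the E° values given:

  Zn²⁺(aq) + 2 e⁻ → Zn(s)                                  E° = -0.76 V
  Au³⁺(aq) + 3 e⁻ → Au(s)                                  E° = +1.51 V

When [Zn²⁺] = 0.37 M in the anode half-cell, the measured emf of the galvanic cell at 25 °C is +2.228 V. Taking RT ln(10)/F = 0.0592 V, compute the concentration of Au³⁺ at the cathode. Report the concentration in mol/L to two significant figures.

0.0017 M

Au³⁺/Au is the cathode, Zn²⁺/Zn the anode: E°cell = +2.27 V, n = 6.
Overall reaction: 2 Au³⁺(aq) + 3 Zn(s) → 2 Au(s) + 3 Zn²⁺(aq); Q = [Zn²⁺]^3/[Au³⁺]^2.
From E = E° − (0.0592/n) log Q: log Q = (E° − E)·n/0.0592 = (+2.27 − (+2.228))·6/0.0592 = 4.2568.
So 2·log[Au³⁺] = 3·log(0.37) − log Q = -1.2954 − (4.2568) = -5.5522; log[Au³⁺] = -5.5522 / 2 = -2.7761; [Au³⁺] = 10^(-2.7761) ≈ 0.0017 M.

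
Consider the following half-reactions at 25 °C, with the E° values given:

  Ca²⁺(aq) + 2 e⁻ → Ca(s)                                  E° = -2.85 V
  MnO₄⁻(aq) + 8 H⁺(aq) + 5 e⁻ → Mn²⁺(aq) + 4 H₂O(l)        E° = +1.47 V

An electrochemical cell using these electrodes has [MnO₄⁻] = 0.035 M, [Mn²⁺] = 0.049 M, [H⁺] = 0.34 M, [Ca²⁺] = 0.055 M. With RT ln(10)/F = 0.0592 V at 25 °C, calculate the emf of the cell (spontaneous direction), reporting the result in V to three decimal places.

+4.311 V

MnO₄⁻/Mn²⁺ is the cathode (higher E°), Ca²⁺/Ca the anode: E°cell = +1.47 − (-2.85) = +4.32 V, n = 10.
Overall: 2 MnO₄⁻(aq) + 16 H⁺(aq) + 5 Ca(s) → 2 Mn²⁺(aq) + 8 H₂O(l) + 5 Ca²⁺(aq)
Q = [Mn²⁺]^2·[Ca²⁺]^5 / ([MnO₄⁻]^2·[H⁺]^16); log Q = 1.490.
E = E° − (0.0592/n) log Q = +4.32 − (0.0592/10)(1.490) = +4.311 V.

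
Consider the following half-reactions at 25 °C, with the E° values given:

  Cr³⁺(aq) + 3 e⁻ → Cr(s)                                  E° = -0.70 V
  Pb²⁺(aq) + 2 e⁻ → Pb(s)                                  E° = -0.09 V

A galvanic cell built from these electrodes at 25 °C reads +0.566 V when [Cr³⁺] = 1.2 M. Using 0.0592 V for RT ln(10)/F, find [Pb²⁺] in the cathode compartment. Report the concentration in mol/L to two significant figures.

0.037 M

Pb²⁺/Pb is the cathode, Cr³⁺/Cr the anode: E°cell = +0.61 V, n = 6.
Overall reaction: 3 Pb²⁺(aq) + 2 Cr(s) → 3 Pb(s) + 2 Cr³⁺(aq); Q = [Cr³⁺]^2/[Pb²⁺]^3.
From E = E° − (0.0592/n) log Q: log Q = (E° − E)·n/0.0592 = (+0.61 − (+0.566))·6/0.0592 = 4.4595.
So 3·log[Pb²⁺] = 2·log(1.2) − log Q = 0.1584 − (4.4595) = -4.3011; log[Pb²⁺] = -4.3011 / 3 = -1.4337; [Pb²⁺] = 10^(-1.4337) ≈ 0.037 M.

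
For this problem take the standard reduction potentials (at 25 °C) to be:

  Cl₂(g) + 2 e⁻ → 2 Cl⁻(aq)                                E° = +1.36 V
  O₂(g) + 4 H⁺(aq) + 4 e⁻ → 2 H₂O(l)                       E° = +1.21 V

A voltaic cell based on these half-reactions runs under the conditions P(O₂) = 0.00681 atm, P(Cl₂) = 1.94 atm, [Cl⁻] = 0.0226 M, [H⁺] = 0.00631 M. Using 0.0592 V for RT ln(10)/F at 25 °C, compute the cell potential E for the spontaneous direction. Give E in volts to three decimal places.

+0.418 V

Cl₂/Cl⁻ is the cathode (higher E°), O₂/H₂O the anode: E°cell = +1.36 − (+1.21) = +0.15 V, n = 4.
Overall: 2 Cl₂(g) + 2 H₂O(l) → 4 Cl⁻(aq) + O₂(g) + 4 H⁺(aq)
Q = [Cl⁻]^4·P(O₂)·[H⁺]^4 / (P(Cl₂)^2); log Q = -18.126.
E = E° − (0.0592/n) log Q = +0.15 − (0.0592/4)(-18.126) = +0.418 V.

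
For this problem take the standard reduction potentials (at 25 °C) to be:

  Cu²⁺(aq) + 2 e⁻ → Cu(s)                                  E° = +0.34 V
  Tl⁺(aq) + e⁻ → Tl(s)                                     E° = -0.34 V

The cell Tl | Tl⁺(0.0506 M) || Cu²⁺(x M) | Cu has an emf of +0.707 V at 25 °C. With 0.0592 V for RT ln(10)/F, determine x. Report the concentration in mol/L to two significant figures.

Cu²⁺/Cu is the cathode, Tl⁺/Tl the anode: E°cell = +0.68 V, n = 2.
Overall reaction: Cu²⁺(aq) + 2 Tl(s) → Cu(s) + 2 Tl⁺(aq); Q = [Tl⁺]^2/[Cu²⁺]^1.
From E = E° − (0.0592/n) log Q: log Q = (E° − E)·n/0.0592 = (+0.68 − (+0.707))·2/0.0592 = -0.9122.
So 1·log[Cu²⁺] = 2·log(0.0506) − log Q = -2.5917 − (-0.9122) = -1.6795; [Cu²⁺] = 10^(-1.6795) ≈ 0.021 M.

0.021 M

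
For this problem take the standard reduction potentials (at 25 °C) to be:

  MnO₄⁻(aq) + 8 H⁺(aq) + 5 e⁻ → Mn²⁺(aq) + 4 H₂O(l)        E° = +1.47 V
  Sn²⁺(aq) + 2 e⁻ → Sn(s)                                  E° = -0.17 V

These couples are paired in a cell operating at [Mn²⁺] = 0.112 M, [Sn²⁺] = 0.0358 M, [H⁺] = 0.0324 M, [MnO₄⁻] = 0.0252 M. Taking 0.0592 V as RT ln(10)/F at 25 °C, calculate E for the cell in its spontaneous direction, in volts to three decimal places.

MnO₄⁻/Mn²⁺ is the cathode (higher E°), Sn²⁺/Sn the anode: E°cell = +1.47 − (-0.17) = +1.64 V, n = 10.
Overall: 2 MnO₄⁻(aq) + 16 H⁺(aq) + 5 Sn(s) → 2 Mn²⁺(aq) + 8 H₂O(l) + 5 Sn²⁺(aq)
Q = [Mn²⁺]^2·[Sn²⁺]^5 / ([MnO₄⁻]^2·[H⁺]^16); log Q = 17.896.
E = E° − (0.0592/n) log Q = +1.64 − (0.0592/10)(17.896) = +1.534 V.

+1.534 V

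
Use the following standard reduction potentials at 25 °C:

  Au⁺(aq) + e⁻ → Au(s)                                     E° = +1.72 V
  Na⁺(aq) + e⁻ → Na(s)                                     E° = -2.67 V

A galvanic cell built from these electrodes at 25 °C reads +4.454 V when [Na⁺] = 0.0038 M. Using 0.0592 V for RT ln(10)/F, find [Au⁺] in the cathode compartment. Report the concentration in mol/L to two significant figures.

Au⁺/Au is the cathode, Na⁺/Na the anode: E°cell = +4.39 V, n = 1.
Overall reaction: Au⁺(aq) + Na(s) → Au(s) + Na⁺(aq); Q = [Na⁺]^1/[Au⁺]^1.
From E = E° − (0.0592/n) log Q: log Q = (E° − E)·n/0.0592 = (+4.39 − (+4.454))·1/0.0592 = -1.0811.
So 1·log[Au⁺] = 1·log(0.0038) − log Q = -2.4202 − (-1.0811) = -1.3391; [Au⁺] = 10^(-1.3391) ≈ 0.046 M.

0.046 M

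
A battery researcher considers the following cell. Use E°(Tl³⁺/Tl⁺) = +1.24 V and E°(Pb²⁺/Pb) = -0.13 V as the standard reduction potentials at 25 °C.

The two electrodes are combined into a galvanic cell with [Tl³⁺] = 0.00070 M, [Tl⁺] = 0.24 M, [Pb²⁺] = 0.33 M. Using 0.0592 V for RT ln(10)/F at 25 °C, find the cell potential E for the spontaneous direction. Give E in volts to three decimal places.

Tl³⁺/Tl⁺ is the cathode (higher E°), Pb²⁺/Pb the anode: E°cell = +1.24 − (-0.13) = +1.37 V, n = 2.
Overall: Tl³⁺(aq) + Pb(s) → Tl⁺(aq) + Pb²⁺(aq)
Q = [Tl⁺]·[Pb²⁺] / ([Tl³⁺]); log Q = 2.054.
E = E° − (0.0592/n) log Q = +1.37 − (0.0592/2)(2.054) = +1.309 V.

+1.309 V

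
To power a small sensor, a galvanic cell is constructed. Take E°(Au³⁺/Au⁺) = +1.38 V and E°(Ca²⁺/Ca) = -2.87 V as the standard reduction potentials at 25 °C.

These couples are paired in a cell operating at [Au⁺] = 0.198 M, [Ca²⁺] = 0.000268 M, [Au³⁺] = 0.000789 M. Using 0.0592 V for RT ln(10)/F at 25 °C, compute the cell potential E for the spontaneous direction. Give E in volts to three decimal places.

Au³⁺/Au⁺ is the cathode (higher E°), Ca²⁺/Ca the anode: E°cell = +1.38 − (-2.87) = +4.25 V, n = 2.
Overall: Au³⁺(aq) + Ca(s) → Au⁺(aq) + Ca²⁺(aq)
Q = [Au⁺]·[Ca²⁺] / ([Au³⁺]); log Q = -1.172.
E = E° − (0.0592/n) log Q = +4.25 − (0.0592/2)(-1.172) = +4.285 V.

+4.285 V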